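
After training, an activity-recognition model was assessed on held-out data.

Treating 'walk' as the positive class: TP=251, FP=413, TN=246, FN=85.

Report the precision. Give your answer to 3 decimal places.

0.378

Precision = TP/(TP+FP) = 251/(251+413) = 251/664 = 0.378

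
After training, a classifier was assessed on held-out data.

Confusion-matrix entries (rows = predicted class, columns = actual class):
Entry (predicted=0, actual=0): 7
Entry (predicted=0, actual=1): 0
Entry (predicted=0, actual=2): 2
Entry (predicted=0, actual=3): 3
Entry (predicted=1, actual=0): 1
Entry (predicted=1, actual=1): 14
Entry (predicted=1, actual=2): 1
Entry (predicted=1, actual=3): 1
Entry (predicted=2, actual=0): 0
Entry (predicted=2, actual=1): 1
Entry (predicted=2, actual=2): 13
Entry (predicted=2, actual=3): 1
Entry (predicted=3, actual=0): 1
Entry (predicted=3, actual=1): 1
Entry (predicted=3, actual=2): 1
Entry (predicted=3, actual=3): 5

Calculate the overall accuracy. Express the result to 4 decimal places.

0.7500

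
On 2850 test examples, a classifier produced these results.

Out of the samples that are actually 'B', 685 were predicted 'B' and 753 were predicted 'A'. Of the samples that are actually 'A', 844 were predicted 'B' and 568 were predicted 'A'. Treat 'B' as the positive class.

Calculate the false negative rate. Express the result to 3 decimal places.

FNR = FN/(FN+TP) = 753/(753+685) = 0.524

0.524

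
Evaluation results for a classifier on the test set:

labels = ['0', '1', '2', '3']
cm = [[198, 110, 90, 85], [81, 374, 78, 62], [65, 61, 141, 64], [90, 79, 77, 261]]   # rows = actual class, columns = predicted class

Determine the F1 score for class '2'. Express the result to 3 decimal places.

Treat '2' as positive and all other classes as negative.
F1 score = 2·TP/(2·TP+FP+FN).
2: TP=141, FP=90+78+77=245, FN=65+61+64=190 → 282/717 = 0.3933

0.393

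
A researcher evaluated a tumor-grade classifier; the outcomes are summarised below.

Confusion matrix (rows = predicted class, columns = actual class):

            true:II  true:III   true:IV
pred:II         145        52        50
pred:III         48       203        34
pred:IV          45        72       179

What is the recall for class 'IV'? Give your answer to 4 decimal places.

Treat 'IV' as positive and all other classes as negative.
recall = TP/(TP+FN).
IV: TP=179, FN=50+34=84 → 179/263 = 0.68061

0.6806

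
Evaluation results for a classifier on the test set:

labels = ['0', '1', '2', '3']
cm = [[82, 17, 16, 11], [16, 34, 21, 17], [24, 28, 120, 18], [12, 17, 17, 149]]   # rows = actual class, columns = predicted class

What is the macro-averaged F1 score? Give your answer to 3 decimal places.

Per-class F1 score (2·TP/(2·TP+FP+FN)):
  0: TP=82, FP=16+24+12=52, FN=17+16+11=44 → 164/260 = 0.6308
  1: TP=34, FP=17+28+17=62, FN=16+21+17=54 → 68/184 = 0.3696
  2: TP=120, FP=16+21+17=54, FN=24+28+18=70 → 240/364 = 0.6593
  3: TP=149, FP=11+17+18=46, FN=12+17+17=46 → 298/390 = 0.7641
Macro-F1 score = mean = (0.6308 + 0.3696 + 0.6593 + 0.7641) / 4 = 0.606

0.606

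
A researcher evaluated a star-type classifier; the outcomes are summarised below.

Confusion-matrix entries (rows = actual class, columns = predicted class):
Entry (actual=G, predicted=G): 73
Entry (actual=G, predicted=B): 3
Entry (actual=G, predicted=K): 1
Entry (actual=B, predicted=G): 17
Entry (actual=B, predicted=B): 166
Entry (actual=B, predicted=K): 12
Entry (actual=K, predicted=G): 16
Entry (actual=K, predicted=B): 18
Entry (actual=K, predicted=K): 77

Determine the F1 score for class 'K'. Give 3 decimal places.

Treat 'K' as positive and all other classes as negative.
F1 score = 2·TP/(2·TP+FP+FN).
K: TP=77, FP=1+12=13, FN=16+18=34 → 154/201 = 0.7662

0.766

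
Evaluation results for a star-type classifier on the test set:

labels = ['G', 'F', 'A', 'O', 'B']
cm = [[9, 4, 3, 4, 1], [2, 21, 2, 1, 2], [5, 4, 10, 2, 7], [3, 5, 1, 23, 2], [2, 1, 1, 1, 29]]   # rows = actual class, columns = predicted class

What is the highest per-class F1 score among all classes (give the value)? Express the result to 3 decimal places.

Per-class F1 score (2·TP/(2·TP+FP+FN)):
  G: TP=9, FP=2+5+3+2=12, FN=4+3+4+1=12 → 18/42 = 0.4286
  F: TP=21, FP=4+4+5+1=14, FN=2+2+1+2=7 → 42/63 = 0.6667
  A: TP=10, FP=3+2+1+1=7, FN=5+4+2+7=18 → 20/45 = 0.4444
  O: TP=23, FP=4+1+2+1=8, FN=3+5+1+2=11 → 46/65 = 0.7077
  B: TP=29, FP=1+2+7+2=12, FN=2+1+1+1=5 → 58/75 = 0.7733
Highest is class 'B' with F1 score = 0.773.

0.773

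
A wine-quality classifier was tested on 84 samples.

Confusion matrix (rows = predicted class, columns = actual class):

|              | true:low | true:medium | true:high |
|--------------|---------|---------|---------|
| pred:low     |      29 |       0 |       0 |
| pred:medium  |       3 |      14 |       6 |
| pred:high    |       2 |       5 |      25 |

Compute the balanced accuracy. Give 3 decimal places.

0.799

Balanced accuracy = mean of per-class recall.
  low: recall = 29/34 = 0.8529
  medium: recall = 14/19 = 0.7368
  high: recall = 25/31 = 0.8065
Mean = (0.8529 + 0.7368 + 0.8065) / 3 = 0.799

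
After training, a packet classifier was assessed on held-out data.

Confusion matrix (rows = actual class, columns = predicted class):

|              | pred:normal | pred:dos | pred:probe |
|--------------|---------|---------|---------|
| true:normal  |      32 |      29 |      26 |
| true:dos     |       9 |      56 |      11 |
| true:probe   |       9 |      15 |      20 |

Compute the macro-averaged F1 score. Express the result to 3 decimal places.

0.500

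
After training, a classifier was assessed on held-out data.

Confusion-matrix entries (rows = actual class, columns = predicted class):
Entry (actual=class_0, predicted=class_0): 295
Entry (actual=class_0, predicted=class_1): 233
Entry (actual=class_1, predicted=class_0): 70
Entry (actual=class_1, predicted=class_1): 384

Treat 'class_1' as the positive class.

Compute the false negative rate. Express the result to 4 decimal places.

0.1542

FNR = FN/(FN+TP) = 70/(70+384) = 0.1542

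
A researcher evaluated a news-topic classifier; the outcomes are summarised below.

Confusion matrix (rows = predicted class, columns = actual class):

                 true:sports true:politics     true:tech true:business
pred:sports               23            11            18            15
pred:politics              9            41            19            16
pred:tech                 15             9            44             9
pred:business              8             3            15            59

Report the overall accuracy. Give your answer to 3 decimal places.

0.532

Accuracy = trace / total = (23+41+44+59=167) / 314 = 167/314 = 0.532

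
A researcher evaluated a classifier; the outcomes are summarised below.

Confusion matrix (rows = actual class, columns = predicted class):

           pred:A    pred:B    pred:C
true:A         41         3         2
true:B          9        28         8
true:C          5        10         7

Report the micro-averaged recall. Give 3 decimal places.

0.673

Micro-averaging pools counts across classes: ΣTP=76, ΣFP=37, ΣFN=37.
Micro-recall = TP/(TP+FN) on pooled counts = 0.673 (equals overall accuracy in single-label multiclass).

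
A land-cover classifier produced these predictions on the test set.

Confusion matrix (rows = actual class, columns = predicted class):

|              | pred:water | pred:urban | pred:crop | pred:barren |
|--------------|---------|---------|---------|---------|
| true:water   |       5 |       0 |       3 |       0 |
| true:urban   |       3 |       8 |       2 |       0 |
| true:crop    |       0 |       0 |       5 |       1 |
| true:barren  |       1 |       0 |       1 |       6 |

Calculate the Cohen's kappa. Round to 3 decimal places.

0.585

Observed agreement pₒ = trace/N = 24/35 = 0.6857
Expected agreement pₑ = Σ (rowᵢ·colᵢ)/N² = (8·9 + 13·8 + 6·11 + 8·7)/35² = 0.2433
κ = (pₒ − pₑ)/(1 − pₑ) = (0.6857 − 0.2433)/(1 − 0.2433) = 0.585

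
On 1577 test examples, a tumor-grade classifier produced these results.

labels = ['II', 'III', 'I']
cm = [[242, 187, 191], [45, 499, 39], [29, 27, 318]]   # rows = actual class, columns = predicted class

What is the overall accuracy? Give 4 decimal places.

0.6715

Accuracy = trace / total = (242+499+318=1059) / 1577 = 1059/1577 = 0.6715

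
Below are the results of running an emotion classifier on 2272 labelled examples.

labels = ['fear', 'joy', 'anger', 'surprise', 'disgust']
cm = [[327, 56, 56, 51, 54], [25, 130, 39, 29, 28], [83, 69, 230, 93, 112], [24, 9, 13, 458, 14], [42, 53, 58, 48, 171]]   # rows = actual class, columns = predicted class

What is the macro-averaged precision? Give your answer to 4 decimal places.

0.5539

Per-class precision (TP/(TP+FP)):
  fear: TP=327, FP=25+83+24+42=174 → 327/501 = 0.65269
  joy: TP=130, FP=56+69+9+53=187 → 130/317 = 0.41009
  anger: TP=230, FP=56+39+13+58=166 → 230/396 = 0.58081
  surprise: TP=458, FP=51+29+93+48=221 → 458/679 = 0.67452
  disgust: TP=171, FP=54+28+112+14=208 → 171/379 = 0.45119
Macro-precision = mean = (0.65269 + 0.41009 + 0.58081 + 0.67452 + 0.45119) / 5 = 0.5539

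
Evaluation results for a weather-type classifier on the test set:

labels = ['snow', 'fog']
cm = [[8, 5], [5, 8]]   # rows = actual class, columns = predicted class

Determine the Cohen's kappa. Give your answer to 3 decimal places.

0.231

Observed agreement pₒ = trace/N = 16/26 = 0.6154
Expected agreement pₑ = Σ (rowᵢ·colᵢ)/N² = (13·13 + 13·13)/26² = 0.5000
κ = (pₒ − pₑ)/(1 − pₑ) = (0.6154 − 0.5000)/(1 − 0.5000) = 0.231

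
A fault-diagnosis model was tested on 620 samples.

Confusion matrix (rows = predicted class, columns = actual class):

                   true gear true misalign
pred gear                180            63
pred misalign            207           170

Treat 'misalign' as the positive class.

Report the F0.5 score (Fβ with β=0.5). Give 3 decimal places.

0.488

Fβ = (1+β²)·TP / ((1+β²)·TP + β²·FN + FP), with β²=1/4
= 1.25·170 / (1.25·170 + 0.25·63 + 207) = 0.488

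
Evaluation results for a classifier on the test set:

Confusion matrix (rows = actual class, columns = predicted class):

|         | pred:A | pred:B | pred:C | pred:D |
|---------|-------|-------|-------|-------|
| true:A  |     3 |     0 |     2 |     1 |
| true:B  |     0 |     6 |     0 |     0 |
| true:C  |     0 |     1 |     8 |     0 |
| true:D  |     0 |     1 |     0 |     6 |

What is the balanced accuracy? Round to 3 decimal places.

0.812

Balanced accuracy = mean of per-class recall.
  A: recall = 3/6 = 0.5000
  B: recall = 6/6 = 1.0000
  C: recall = 8/9 = 0.8889
  D: recall = 6/7 = 0.8571
Mean = (0.5000 + 1.0000 + 0.8889 + 0.8571) / 4 = 0.812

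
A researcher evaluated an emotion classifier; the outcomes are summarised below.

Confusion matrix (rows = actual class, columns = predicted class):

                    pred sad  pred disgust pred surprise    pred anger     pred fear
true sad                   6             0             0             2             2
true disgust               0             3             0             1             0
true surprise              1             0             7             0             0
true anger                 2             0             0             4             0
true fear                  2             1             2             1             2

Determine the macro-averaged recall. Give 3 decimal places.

Per-class recall (TP/(TP+FN)):
  sad: TP=6, FN=0+0+2+2=4 → 6/10 = 0.6000
  disgust: TP=3, FN=0+0+1+0=1 → 3/4 = 0.7500
  surprise: TP=7, FN=1+0+0+0=1 → 7/8 = 0.8750
  anger: TP=4, FN=2+0+0+0=2 → 4/6 = 0.6667
  fear: TP=2, FN=2+1+2+1=6 → 2/8 = 0.2500
Macro-recall = mean = (0.6000 + 0.7500 + 0.8750 + 0.6667 + 0.2500) / 5 = 0.628

0.628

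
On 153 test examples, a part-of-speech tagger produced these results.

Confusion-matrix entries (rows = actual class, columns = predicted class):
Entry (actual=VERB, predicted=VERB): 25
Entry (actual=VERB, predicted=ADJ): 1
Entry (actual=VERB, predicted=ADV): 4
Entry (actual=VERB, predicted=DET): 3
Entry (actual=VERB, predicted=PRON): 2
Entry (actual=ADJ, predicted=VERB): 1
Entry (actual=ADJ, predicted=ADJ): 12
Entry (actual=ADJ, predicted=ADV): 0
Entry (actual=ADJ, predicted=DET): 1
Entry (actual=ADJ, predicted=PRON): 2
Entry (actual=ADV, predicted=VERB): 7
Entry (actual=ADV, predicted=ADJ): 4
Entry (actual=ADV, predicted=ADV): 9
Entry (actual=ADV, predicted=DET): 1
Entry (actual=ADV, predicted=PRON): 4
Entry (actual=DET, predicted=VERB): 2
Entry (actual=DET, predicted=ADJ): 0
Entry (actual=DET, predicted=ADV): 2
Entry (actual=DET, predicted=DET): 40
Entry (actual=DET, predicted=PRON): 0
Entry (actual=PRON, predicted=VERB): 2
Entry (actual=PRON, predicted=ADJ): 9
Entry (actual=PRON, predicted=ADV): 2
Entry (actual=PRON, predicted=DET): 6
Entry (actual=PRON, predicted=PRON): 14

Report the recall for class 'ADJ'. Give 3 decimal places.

0.750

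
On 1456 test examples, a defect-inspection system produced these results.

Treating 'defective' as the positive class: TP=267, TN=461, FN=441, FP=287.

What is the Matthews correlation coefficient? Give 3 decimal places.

MCC = (TP·TN − FP·FN) / √((TP+FP)(TP+FN)(TN+FP)(TN+FN))
Numerator = 267·461 − 287·441 = -3480
Denominator = √(554·708·748·902) = √264637361472 = 514429.1608
MCC = -3480 / 514429.1608 = -0.007

-0.007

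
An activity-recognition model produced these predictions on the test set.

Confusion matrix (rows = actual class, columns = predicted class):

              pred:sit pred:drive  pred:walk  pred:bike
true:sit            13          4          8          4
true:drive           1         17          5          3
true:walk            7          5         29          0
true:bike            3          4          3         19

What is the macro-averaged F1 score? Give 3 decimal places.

0.616

Per-class F1 score (2·TP/(2·TP+FP+FN)):
  sit: TP=13, FP=1+7+3=11, FN=4+8+4=16 → 26/53 = 0.4906
  drive: TP=17, FP=4+5+4=13, FN=1+5+3=9 → 34/56 = 0.6071
  walk: TP=29, FP=8+5+3=16, FN=7+5+0=12 → 58/86 = 0.6744
  bike: TP=19, FP=4+3+0=7, FN=3+4+3=10 → 38/55 = 0.6909
Macro-F1 score = mean = (0.4906 + 0.6071 + 0.6744 + 0.6909) / 4 = 0.616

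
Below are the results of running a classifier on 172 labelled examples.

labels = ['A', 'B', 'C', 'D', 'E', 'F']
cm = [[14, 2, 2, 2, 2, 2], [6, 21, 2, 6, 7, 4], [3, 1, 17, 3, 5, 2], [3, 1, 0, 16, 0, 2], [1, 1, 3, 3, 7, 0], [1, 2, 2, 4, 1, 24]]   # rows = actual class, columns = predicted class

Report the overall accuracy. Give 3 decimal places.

0.576

Accuracy = trace / total = (14+21+17+16+7+24=99) / 172 = 99/172 = 0.576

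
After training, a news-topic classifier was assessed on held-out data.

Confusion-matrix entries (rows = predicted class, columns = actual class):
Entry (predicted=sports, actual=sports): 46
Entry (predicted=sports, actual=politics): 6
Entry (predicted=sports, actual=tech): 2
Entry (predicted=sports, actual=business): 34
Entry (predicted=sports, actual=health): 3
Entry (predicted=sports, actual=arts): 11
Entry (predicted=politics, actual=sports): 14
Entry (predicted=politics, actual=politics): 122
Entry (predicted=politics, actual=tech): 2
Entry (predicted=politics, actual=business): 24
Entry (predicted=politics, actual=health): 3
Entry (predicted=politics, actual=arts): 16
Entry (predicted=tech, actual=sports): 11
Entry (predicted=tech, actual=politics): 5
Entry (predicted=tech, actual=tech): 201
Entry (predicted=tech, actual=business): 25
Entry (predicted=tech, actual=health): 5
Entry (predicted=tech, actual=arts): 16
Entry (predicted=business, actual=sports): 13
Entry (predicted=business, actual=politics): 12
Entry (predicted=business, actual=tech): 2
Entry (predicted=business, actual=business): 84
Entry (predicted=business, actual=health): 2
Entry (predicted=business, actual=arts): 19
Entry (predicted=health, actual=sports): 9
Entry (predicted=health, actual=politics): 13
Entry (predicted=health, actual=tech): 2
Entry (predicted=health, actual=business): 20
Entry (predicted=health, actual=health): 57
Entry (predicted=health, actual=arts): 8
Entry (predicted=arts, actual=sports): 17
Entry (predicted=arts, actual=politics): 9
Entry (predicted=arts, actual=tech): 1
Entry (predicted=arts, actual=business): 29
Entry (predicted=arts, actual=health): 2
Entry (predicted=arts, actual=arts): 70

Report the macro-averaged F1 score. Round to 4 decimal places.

Per-class F1 score (2·TP/(2·TP+FP+FN)):
  sports: TP=46, FP=6+2+34+3+11=56, FN=14+11+13+9+17=64 → 92/212 = 0.43396
  politics: TP=122, FP=14+2+24+3+16=59, FN=6+5+12+13+9=45 → 244/348 = 0.70115
  tech: TP=201, FP=11+5+25+5+16=62, FN=2+2+2+2+1=9 → 402/473 = 0.84989
  business: TP=84, FP=13+12+2+2+19=48, FN=34+24+25+20+29=132 → 168/348 = 0.48276
  health: TP=57, FP=9+13+2+20+8=52, FN=3+3+5+2+2=15 → 114/181 = 0.62983
  arts: TP=70, FP=17+9+1+29+2=58, FN=11+16+16+19+8=70 → 140/268 = 0.52239
Macro-F1 score = mean = (0.43396 + 0.70115 + 0.84989 + 0.48276 + 0.62983 + 0.52239) / 6 = 0.6033

0.6033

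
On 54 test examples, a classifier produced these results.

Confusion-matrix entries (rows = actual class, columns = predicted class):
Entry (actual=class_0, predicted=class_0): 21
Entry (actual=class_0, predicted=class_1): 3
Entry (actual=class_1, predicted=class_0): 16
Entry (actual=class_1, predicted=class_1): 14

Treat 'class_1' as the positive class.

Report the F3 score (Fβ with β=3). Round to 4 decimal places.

Fβ = (1+β²)·TP / ((1+β²)·TP + β²·FN + FP), with β²=9
= 10·14 / (10·14 + 9·16 + 3) = 0.4878

0.4878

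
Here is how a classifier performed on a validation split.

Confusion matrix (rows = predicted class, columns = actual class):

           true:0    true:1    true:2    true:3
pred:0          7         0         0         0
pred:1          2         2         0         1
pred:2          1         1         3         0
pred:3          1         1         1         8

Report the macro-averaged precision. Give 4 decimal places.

0.6818

Per-class precision (TP/(TP+FP)):
  0: TP=7, FP=0+0+0=0 → 7/7 = 1.00000
  1: TP=2, FP=2+0+1=3 → 2/5 = 0.40000
  2: TP=3, FP=1+1+0=2 → 3/5 = 0.60000
  3: TP=8, FP=1+1+1=3 → 8/11 = 0.72727
Macro-precision = mean = (1.00000 + 0.40000 + 0.60000 + 0.72727) / 4 = 0.6818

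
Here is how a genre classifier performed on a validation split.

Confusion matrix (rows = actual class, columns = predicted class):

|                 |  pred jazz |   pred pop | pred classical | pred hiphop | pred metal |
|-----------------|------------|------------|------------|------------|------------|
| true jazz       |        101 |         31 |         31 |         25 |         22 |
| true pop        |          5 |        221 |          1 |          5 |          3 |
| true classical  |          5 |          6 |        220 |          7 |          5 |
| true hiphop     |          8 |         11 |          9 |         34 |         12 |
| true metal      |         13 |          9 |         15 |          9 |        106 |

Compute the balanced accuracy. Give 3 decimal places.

Balanced accuracy = mean of per-class recall.
  jazz: recall = 101/210 = 0.4810
  pop: recall = 221/235 = 0.9404
  classical: recall = 220/243 = 0.9053
  hiphop: recall = 34/74 = 0.4595
  metal: recall = 106/152 = 0.6974
Mean = (0.4810 + 0.9404 + 0.9053 + 0.4595 + 0.6974) / 5 = 0.697

0.697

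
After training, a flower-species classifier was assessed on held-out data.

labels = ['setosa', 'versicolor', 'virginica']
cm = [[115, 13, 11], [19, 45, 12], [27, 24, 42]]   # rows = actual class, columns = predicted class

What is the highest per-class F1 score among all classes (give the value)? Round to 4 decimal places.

Per-class F1 score (2·TP/(2·TP+FP+FN)):
  setosa: TP=115, FP=19+27=46, FN=13+11=24 → 230/300 = 0.76667
  versicolor: TP=45, FP=13+24=37, FN=19+12=31 → 90/158 = 0.56962
  virginica: TP=42, FP=11+12=23, FN=27+24=51 → 84/158 = 0.53165
Highest is class 'setosa' with F1 score = 0.7667.

0.7667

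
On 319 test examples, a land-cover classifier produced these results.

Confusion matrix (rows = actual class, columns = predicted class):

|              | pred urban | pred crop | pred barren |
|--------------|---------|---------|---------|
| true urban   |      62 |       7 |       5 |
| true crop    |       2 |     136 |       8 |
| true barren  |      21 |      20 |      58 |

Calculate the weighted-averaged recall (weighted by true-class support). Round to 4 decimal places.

0.8025

Per-class recall (TP/(TP+FN)):
  urban: TP=62, FN=7+5=12 → 62/74 = 0.83784
  crop: TP=136, FN=2+8=10 → 136/146 = 0.93151
  barren: TP=58, FN=21+20=41 → 58/99 = 0.58586
Weighted-recall = Σ (supportᵢ/N)·recallᵢ with N=319: (74/319)·0.83784 + (146/319)·0.93151 + (99/319)·0.58586 = 0.8025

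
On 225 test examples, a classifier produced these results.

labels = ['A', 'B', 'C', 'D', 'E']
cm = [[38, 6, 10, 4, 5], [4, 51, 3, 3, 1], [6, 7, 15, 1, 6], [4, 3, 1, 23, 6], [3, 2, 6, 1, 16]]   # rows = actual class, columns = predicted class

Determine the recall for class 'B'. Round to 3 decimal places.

0.823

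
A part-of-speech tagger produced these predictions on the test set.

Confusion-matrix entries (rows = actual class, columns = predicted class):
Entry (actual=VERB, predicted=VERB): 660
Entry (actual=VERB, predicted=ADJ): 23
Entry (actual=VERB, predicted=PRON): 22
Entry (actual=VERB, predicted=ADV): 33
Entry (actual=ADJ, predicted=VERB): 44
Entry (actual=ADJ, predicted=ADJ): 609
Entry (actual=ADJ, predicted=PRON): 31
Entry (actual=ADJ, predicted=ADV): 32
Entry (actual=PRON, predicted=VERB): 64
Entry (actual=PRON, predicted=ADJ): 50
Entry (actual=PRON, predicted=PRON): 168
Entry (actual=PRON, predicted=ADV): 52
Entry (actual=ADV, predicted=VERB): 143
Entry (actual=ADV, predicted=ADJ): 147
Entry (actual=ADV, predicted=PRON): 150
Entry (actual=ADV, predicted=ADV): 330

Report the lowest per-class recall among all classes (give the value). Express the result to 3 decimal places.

0.429

Per-class recall (TP/(TP+FN)):
  VERB: TP=660, FN=23+22+33=78 → 660/738 = 0.8943
  ADJ: TP=609, FN=44+31+32=107 → 609/716 = 0.8506
  PRON: TP=168, FN=64+50+52=166 → 168/334 = 0.5030
  ADV: TP=330, FN=143+147+150=440 → 330/770 = 0.4286
Lowest is class 'ADV' with recall = 0.429.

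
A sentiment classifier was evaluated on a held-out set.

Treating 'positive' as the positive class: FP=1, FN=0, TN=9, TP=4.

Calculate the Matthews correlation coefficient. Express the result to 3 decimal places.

MCC = (TP·TN − FP·FN) / √((TP+FP)(TP+FN)(TN+FP)(TN+FN))
Numerator = 4·9 − 1·0 = 36
Denominator = √(5·4·10·9) = √1800 = 42.4264
MCC = 36 / 42.4264 = 0.849

0.849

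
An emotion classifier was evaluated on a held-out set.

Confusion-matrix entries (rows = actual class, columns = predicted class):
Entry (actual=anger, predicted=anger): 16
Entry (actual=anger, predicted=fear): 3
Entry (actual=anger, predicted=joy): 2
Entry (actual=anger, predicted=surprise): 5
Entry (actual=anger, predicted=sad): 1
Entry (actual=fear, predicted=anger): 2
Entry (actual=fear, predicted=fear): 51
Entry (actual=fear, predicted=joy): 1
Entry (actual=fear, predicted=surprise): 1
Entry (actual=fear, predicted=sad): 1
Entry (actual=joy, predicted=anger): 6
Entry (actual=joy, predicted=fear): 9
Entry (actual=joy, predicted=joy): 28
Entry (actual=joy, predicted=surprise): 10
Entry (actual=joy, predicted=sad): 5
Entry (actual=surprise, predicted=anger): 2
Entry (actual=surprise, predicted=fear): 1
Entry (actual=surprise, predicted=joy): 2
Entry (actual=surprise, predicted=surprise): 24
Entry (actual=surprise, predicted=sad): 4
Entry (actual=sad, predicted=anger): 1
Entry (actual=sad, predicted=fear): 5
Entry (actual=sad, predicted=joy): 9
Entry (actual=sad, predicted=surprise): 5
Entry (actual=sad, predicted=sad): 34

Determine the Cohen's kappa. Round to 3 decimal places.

0.583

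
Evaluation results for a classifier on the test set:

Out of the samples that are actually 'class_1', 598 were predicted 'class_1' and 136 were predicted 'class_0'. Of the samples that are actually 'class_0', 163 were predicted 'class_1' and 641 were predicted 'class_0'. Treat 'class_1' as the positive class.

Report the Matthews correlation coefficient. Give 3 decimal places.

0.611

MCC = (TP·TN − FP·FN) / √((TP+FP)(TP+FN)(TN+FP)(TN+FN))
Numerator = 598·641 − 163·136 = 361150
Denominator = √(761·734·804·777) = √348945646392 = 590716.2148
MCC = 361150 / 590716.2148 = 0.611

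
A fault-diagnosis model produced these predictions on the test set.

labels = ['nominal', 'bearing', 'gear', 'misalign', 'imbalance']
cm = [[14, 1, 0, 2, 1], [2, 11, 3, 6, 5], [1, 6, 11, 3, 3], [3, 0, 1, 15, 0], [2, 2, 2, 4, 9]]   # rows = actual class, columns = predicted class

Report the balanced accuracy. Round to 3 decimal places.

Balanced accuracy = mean of per-class recall.
  nominal: recall = 14/18 = 0.7778
  bearing: recall = 11/27 = 0.4074
  gear: recall = 11/24 = 0.4583
  misalign: recall = 15/19 = 0.7895
  imbalance: recall = 9/19 = 0.4737
Mean = (0.7778 + 0.4074 + 0.4583 + 0.7895 + 0.4737) / 5 = 0.581

0.581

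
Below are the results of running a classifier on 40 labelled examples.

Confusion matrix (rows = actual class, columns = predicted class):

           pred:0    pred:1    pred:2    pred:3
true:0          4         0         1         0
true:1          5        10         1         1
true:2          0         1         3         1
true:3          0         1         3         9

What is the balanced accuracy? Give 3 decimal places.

0.670

Balanced accuracy = mean of per-class recall.
  0: recall = 4/5 = 0.8000
  1: recall = 10/17 = 0.5882
  2: recall = 3/5 = 0.6000
  3: recall = 9/13 = 0.6923
Mean = (0.8000 + 0.5882 + 0.6000 + 0.6923) / 4 = 0.670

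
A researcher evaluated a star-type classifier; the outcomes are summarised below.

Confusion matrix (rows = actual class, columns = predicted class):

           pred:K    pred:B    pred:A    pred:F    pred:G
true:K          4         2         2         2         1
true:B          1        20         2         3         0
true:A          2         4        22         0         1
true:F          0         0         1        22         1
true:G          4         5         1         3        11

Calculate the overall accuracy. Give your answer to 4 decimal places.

Accuracy = trace / total = (4+20+22+22+11=79) / 114 = 79/114 = 0.6930

0.6930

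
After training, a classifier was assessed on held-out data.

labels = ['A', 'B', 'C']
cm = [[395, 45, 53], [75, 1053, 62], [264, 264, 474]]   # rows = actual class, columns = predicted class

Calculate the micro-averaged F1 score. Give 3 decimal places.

0.716

Micro-averaging pools counts across classes: ΣTP=1922, ΣFP=763, ΣFN=763.
Micro-F1 score = 2·TP/(2·TP+FP+FN) on pooled counts = 0.716 (equals overall accuracy in single-label multiclass).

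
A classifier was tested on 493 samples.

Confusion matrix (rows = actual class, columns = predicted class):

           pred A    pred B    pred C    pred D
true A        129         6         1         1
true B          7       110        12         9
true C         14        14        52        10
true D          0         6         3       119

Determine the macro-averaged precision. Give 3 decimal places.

Per-class precision (TP/(TP+FP)):
  A: TP=129, FP=7+14+0=21 → 129/150 = 0.8600
  B: TP=110, FP=6+14+6=26 → 110/136 = 0.8088
  C: TP=52, FP=1+12+3=16 → 52/68 = 0.7647
  D: TP=119, FP=1+9+10=20 → 119/139 = 0.8561
Macro-precision = mean = (0.8600 + 0.8088 + 0.7647 + 0.8561) / 4 = 0.822

0.822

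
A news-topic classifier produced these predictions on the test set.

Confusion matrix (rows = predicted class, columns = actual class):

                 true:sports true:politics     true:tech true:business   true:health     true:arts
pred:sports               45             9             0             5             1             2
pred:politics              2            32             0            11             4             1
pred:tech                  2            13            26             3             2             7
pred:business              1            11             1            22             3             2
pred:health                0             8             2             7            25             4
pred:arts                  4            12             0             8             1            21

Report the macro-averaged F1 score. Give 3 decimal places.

0.576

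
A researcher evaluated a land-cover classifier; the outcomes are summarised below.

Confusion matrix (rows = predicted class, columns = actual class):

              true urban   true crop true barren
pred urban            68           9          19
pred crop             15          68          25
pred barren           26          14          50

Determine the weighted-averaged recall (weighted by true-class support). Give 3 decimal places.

Per-class recall (TP/(TP+FN)):
  urban: TP=68, FN=15+26=41 → 68/109 = 0.6239
  crop: TP=68, FN=9+14=23 → 68/91 = 0.7473
  barren: TP=50, FN=19+25=44 → 50/94 = 0.5319
Weighted-recall = Σ (supportᵢ/N)·recallᵢ with N=294: (109/294)·0.6239 + (91/294)·0.7473 + (94/294)·0.5319 = 0.633

0.633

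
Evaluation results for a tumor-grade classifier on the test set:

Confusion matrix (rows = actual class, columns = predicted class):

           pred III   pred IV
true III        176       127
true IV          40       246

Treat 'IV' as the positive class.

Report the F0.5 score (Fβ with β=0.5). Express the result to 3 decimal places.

0.692

Fβ = (1+β²)·TP / ((1+β²)·TP + β²·FN + FP), with β²=1/4
= 1.25·246 / (1.25·246 + 0.25·40 + 127) = 0.692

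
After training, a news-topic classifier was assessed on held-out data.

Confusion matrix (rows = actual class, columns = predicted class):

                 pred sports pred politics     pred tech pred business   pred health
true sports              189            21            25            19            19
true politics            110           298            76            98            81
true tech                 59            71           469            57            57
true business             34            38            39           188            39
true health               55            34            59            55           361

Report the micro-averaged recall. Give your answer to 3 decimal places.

Micro-averaging pools counts across classes: ΣTP=1505, ΣFP=1046, ΣFN=1046.
Micro-recall = TP/(TP+FN) on pooled counts = 0.590 (equals overall accuracy in single-label multiclass).

0.590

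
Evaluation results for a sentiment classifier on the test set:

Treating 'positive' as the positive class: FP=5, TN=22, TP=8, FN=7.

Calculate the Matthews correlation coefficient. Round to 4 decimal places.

0.3608

MCC = (TP·TN − FP·FN) / √((TP+FP)(TP+FN)(TN+FP)(TN+FN))
Numerator = 8·22 − 5·7 = 141
Denominator = √(13·15·27·29) = √152685 = 390.7493
MCC = 141 / 390.7493 = 0.3608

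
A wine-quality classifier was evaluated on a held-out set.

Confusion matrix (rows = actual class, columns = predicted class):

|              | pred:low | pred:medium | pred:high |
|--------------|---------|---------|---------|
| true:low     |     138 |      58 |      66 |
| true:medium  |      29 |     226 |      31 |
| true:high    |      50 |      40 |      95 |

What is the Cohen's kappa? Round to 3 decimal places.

Observed agreement pₒ = trace/N = 459/733 = 0.6262
Expected agreement pₑ = Σ (rowᵢ·colᵢ)/N² = (262·217 + 286·324 + 185·192)/733² = 0.3444
κ = (pₒ − pₑ)/(1 − pₑ) = (0.6262 − 0.3444)/(1 − 0.3444) = 0.430

0.430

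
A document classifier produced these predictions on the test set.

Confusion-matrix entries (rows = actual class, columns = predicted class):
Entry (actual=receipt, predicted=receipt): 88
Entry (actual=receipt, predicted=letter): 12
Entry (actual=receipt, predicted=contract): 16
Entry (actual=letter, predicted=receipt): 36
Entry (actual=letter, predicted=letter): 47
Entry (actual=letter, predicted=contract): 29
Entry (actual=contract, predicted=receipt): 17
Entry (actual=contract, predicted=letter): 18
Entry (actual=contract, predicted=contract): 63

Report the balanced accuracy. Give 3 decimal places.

Balanced accuracy = mean of per-class recall.
  receipt: recall = 88/116 = 0.7586
  letter: recall = 47/112 = 0.4196
  contract: recall = 63/98 = 0.6429
Mean = (0.7586 + 0.4196 + 0.6429) / 3 = 0.607

0.607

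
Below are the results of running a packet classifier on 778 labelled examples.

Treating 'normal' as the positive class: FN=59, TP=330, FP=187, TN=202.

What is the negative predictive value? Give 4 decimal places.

0.7739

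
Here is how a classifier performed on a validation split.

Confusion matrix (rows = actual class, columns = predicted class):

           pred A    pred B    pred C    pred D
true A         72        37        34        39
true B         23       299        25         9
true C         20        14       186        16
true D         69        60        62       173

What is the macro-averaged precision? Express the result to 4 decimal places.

0.6141

Per-class precision (TP/(TP+FP)):
  A: TP=72, FP=23+20+69=112 → 72/184 = 0.39130
  B: TP=299, FP=37+14+60=111 → 299/410 = 0.72927
  C: TP=186, FP=34+25+62=121 → 186/307 = 0.60586
  D: TP=173, FP=39+9+16=64 → 173/237 = 0.72996
Macro-precision = mean = (0.39130 + 0.72927 + 0.60586 + 0.72996) / 4 = 0.6141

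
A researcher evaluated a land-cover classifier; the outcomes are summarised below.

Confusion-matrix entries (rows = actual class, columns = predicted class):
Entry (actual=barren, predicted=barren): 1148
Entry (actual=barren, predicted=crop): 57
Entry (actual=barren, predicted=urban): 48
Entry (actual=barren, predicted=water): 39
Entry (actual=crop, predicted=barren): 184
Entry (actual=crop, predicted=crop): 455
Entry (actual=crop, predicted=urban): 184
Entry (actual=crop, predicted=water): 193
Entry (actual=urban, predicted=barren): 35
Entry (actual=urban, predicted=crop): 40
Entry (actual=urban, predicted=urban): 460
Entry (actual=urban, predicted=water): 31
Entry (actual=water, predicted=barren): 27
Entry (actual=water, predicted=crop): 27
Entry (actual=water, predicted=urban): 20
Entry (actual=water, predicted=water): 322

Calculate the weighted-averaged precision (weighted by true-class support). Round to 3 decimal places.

Per-class precision (TP/(TP+FP)):
  barren: TP=1148, FP=184+35+27=246 → 1148/1394 = 0.8235
  crop: TP=455, FP=57+40+27=124 → 455/579 = 0.7858
  urban: TP=460, FP=48+184+20=252 → 460/712 = 0.6461
  water: TP=322, FP=39+193+31=263 → 322/585 = 0.5504
Weighted-precision = Σ (supportᵢ/N)·precisionᵢ with N=3270: (1292/3270)·0.8235 + (1016/3270)·0.7858 + (566/3270)·0.6461 + (396/3270)·0.5504 = 0.748

0.748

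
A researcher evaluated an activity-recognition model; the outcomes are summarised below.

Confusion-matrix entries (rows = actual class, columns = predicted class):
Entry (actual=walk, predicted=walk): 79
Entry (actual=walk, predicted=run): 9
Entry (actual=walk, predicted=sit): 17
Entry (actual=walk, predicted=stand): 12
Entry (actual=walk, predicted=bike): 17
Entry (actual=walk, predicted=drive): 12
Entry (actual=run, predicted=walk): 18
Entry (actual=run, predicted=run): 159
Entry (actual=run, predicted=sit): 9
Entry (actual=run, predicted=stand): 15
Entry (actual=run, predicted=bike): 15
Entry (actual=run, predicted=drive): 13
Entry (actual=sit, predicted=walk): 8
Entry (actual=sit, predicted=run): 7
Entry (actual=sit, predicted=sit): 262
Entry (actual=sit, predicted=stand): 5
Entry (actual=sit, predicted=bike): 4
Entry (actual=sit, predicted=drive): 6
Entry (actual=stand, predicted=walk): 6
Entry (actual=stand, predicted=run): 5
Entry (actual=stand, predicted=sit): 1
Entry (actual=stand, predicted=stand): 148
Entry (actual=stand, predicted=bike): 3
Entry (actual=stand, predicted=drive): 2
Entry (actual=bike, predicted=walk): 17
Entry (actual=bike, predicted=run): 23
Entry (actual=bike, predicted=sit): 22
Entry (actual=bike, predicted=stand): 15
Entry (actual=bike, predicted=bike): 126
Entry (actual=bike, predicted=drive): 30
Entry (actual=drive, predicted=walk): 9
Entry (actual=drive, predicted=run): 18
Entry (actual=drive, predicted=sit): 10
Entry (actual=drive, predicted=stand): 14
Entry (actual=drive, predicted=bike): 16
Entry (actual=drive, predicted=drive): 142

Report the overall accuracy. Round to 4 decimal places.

0.7190

Accuracy = trace / total = (79+159+262+148+126+142=916) / 1274 = 916/1274 = 0.7190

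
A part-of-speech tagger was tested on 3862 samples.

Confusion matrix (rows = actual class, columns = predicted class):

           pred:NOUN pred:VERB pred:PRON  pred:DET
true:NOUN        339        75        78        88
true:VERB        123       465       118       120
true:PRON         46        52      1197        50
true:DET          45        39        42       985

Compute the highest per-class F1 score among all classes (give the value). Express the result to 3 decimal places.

0.861

Per-class F1 score (2·TP/(2·TP+FP+FN)):
  NOUN: TP=339, FP=123+46+45=214, FN=75+78+88=241 → 678/1133 = 0.5984
  VERB: TP=465, FP=75+52+39=166, FN=123+118+120=361 → 930/1457 = 0.6383
  PRON: TP=1197, FP=78+118+42=238, FN=46+52+50=148 → 2394/2780 = 0.8612
  DET: TP=985, FP=88+120+50=258, FN=45+39+42=126 → 1970/2354 = 0.8369
Highest is class 'PRON' with F1 score = 0.861.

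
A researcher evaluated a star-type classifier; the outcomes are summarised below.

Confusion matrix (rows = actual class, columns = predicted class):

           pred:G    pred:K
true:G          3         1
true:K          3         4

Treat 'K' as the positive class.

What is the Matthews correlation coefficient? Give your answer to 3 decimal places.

0.311

MCC = (TP·TN − FP·FN) / √((TP+FP)(TP+FN)(TN+FP)(TN+FN))
Numerator = 4·3 − 1·3 = 9
Denominator = √(5·7·4·6) = √840 = 28.9828
MCC = 9 / 28.9828 = 0.311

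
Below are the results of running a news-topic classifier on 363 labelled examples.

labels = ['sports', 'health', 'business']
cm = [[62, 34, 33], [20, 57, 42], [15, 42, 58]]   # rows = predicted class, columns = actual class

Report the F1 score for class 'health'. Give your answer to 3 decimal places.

Treat 'health' as positive and all other classes as negative.
F1 score = 2·TP/(2·TP+FP+FN).
health: TP=57, FP=20+42=62, FN=34+42=76 → 114/252 = 0.4524

0.452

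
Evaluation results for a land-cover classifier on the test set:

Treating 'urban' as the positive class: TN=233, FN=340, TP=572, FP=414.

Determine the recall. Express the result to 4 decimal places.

0.6272

Recall = TP/(TP+FN) = 572/(572+340) = 572/912 = 0.6272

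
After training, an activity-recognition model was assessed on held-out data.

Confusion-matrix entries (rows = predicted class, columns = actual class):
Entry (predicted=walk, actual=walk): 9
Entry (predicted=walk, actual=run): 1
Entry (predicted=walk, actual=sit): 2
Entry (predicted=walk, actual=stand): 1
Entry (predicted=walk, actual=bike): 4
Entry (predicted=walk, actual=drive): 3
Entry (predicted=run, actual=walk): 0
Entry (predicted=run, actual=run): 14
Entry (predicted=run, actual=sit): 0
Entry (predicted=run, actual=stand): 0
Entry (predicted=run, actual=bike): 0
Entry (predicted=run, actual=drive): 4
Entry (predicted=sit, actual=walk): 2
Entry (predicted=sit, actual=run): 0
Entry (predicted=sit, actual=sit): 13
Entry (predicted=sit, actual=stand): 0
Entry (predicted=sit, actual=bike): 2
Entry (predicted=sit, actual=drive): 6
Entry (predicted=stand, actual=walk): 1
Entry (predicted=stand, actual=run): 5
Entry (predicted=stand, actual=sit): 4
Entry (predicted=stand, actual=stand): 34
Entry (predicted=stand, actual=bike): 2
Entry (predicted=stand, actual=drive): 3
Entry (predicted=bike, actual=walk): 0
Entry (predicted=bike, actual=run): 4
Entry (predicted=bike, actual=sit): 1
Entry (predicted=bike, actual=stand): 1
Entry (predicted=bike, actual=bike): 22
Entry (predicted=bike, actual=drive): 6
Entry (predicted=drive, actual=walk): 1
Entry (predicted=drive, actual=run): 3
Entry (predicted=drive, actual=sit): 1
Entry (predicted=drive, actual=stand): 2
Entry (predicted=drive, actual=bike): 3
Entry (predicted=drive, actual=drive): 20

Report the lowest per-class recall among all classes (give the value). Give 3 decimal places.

0.476

Per-class recall (TP/(TP+FN)):
  walk: TP=9, FN=0+2+1+0+1=4 → 9/13 = 0.6923
  run: TP=14, FN=1+0+5+4+3=13 → 14/27 = 0.5185
  sit: TP=13, FN=2+0+4+1+1=8 → 13/21 = 0.6190
  stand: TP=34, FN=1+0+0+1+2=4 → 34/38 = 0.8947
  bike: TP=22, FN=4+0+2+2+3=11 → 22/33 = 0.6667
  drive: TP=20, FN=3+4+6+3+6=22 → 20/42 = 0.4762
Lowest is class 'drive' with recall = 0.476.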